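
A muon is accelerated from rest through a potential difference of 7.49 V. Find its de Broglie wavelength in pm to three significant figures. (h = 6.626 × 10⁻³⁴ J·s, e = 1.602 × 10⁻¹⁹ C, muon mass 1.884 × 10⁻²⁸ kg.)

λ = 31.2 pm

KE = eV = 1.602 × 10⁻¹⁹ × 7.490 = 1.200 × 10⁻¹⁸ J.
p = √(2mKE) = √(2 × 1.884 × 10⁻²⁸ × 1.200 × 10⁻¹⁸) = 2.126 × 10⁻²³ kg·m/s.
λ = h/p = 6.626 × 10⁻³⁴ / 2.126 × 10⁻²³ = 3.12 × 10⁻¹¹ m = 31.2 pm.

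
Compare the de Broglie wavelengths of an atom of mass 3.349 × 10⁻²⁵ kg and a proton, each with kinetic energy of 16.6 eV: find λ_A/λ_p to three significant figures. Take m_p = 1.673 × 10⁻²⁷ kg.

At fixed KE, p = √(2mKE) so λ = h/p ∝ 1/√m.
λ_A/λ_p = √(m_p/m_A) = √(1.673 × 10⁻²⁷/3.349 × 10⁻²⁵) = √(4.996 × 10⁻³) = 0.0707.

λ_A/λ_p = 0.0707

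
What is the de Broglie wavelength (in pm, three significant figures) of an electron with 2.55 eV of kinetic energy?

KE = 2.55 eV = 4.085 × 10⁻¹⁹ J.
p = √(2mKE) = √(2 × 9.109 × 10⁻³¹ × 4.085 × 10⁻¹⁹) = 8.627 × 10⁻²⁵ kg·m/s.
λ = h/p = 6.626 × 10⁻³⁴ / 8.627 × 10⁻²⁵ = 7.68 × 10⁻¹⁰ m = 768 pm.

λ = 768 pm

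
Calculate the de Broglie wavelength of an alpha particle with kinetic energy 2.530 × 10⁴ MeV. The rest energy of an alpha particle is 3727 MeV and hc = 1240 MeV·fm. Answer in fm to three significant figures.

Total energy E = KE + m₀c² = 2.530 × 10⁴ + 3727 = 29027 MeV.
(pc)² = E² − (m₀c²)² = (29027)² − (3727)² = 8.287 × 10⁸ MeV², so pc = 2.879 × 10⁴ MeV.
λ = hc/(pc) = 1240 MeV·fm / 2.879 × 10⁴ MeV = 0.0431 fm.

λ = 0.0431 fm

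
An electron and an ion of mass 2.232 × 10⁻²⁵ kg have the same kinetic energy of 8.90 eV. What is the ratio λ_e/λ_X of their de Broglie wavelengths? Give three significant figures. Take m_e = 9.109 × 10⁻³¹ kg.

λ_e/λ_X = 495

At fixed KE, p = √(2mKE) so λ = h/p ∝ 1/√m.
λ_e/λ_X = √(m_X/m_e) = √(2.232 × 10⁻²⁵/9.109 × 10⁻³¹) = √(2.450 × 10⁵) = 495.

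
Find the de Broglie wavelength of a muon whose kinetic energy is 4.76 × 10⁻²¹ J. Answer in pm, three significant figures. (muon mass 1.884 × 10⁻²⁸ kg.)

p = √(2mKE) = √(2 × 1.884 × 10⁻²⁸ × 4.760 × 10⁻²¹) = 1.339 × 10⁻²⁴ kg·m/s.
λ = h/p = 6.626 × 10⁻³⁴ / 1.339 × 10⁻²⁴ = 4.95 × 10⁻¹⁰ m = 495 pm.

λ = 495 pm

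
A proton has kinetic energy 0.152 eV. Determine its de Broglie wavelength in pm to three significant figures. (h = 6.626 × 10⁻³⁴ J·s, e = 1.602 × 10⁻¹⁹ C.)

λ = 73.4 pm

KE = 0.152 eV = 2.435 × 10⁻²⁰ J.
p = √(2mKE) = √(2 × 1.673 × 10⁻²⁷ × 2.435 × 10⁻²⁰) = 9.026 × 10⁻²⁴ kg·m/s.
λ = h/p = 6.626 × 10⁻³⁴ / 9.026 × 10⁻²⁴ = 7.34 × 10⁻¹¹ m = 73.4 pm.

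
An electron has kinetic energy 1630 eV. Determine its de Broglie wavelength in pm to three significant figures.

KE = 1630 eV = 2.611 × 10⁻¹⁶ J.
p = √(2mKE) = √(2 × 9.109 × 10⁻³¹ × 2.611 × 10⁻¹⁶) = 2.181 × 10⁻²³ kg·m/s.
λ = h/p = 6.626 × 10⁻³⁴ / 2.181 × 10⁻²³ = 3.04 × 10⁻¹¹ m = 30.4 pm.

λ = 30.4 pm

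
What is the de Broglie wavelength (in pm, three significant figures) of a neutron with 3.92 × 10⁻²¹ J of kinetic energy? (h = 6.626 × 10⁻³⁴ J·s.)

p = √(2mKE) = √(2 × 1.675 × 10⁻²⁷ × 3.920 × 10⁻²¹) = 3.624 × 10⁻²⁴ kg·m/s.
λ = h/p = 6.626 × 10⁻³⁴ / 3.624 × 10⁻²⁴ = 1.83 × 10⁻¹⁰ m = 183 pm.

λ = 183 pm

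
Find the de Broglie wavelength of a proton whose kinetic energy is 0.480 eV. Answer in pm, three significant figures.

λ = 41.3 pm

KE = 0.480 eV = 7.690 × 10⁻²⁰ J.
p = √(2mKE) = √(2 × 1.673 × 10⁻²⁷ × 7.690 × 10⁻²⁰) = 1.604 × 10⁻²³ kg·m/s.
λ = h/p = 6.626 × 10⁻³⁴ / 1.604 × 10⁻²³ = 4.13 × 10⁻¹¹ m = 41.3 pm.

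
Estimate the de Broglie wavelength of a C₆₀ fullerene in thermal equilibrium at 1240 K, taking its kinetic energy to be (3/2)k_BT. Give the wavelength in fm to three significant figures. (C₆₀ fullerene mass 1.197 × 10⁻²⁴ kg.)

λ = 2670 fm

KE = (3/2)k_BT = 1.5 × 1.381 × 10⁻²³ × 1240 = 2.569 × 10⁻²⁰ J.
p = √(2mKE) = √(2 × 1.197 × 10⁻²⁴ × 2.569 × 10⁻²⁰) = 2.480 × 10⁻²² kg·m/s.
λ = h/p = 2.67 × 10⁻¹² m = 2670 fm.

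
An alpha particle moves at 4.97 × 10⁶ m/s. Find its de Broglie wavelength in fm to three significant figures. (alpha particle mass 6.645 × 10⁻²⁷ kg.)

p = mv = 6.645 × 10⁻²⁷ × 4.97 × 10⁶ = 3.303 × 10⁻²⁰ kg·m/s.
λ = h/p = 6.626 × 10⁻³⁴ / 3.303 × 10⁻²⁰ = 2.01 × 10⁻¹⁴ m = 20.1 fm.

λ = 20.1 fm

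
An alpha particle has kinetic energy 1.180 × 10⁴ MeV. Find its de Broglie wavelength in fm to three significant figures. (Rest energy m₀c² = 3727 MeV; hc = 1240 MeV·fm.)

Total energy E = KE + m₀c² = 1.180 × 10⁴ + 3727 = 15527 MeV.
(pc)² = E² − (m₀c²)² = (15527)² − (3727)² = 2.272 × 10⁸ MeV², so pc = 1.507 × 10⁴ MeV.
λ = hc/(pc) = 1240 MeV·fm / 1.507 × 10⁴ MeV = 0.0823 fm.

λ = 0.0823 fm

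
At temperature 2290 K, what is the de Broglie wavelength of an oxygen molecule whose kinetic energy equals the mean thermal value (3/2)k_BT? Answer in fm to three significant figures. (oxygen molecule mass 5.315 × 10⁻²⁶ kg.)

λ = 9330 fm

KE = (3/2)k_BT = 1.5 × 1.381 × 10⁻²³ × 2290 = 4.744 × 10⁻²⁰ J.
p = √(2mKE) = √(2 × 5.315 × 10⁻²⁶ × 4.744 × 10⁻²⁰) = 7.101 × 10⁻²³ kg·m/s.
λ = h/p = 9.33 × 10⁻¹² m = 9330 fm.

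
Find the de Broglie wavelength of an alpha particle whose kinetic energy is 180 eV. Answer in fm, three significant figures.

λ = 1070 fm

KE = 180 eV = 2.884 × 10⁻¹⁷ J.
p = √(2mKE) = √(2 × 6.645 × 10⁻²⁷ × 2.884 × 10⁻¹⁷) = 6.191 × 10⁻²² kg·m/s.
λ = h/p = 6.626 × 10⁻³⁴ / 6.191 × 10⁻²² = 1.07 × 10⁻¹² m = 1070 fm.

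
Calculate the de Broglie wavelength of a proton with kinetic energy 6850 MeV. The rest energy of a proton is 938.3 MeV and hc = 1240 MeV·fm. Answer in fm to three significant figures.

λ = 0.160 fm

Total energy E = KE + m₀c² = 6850 + 938.3 = 7788.3 MeV.
(pc)² = E² − (m₀c²)² = (7788.3)² − (938.3)² = 5.978 × 10⁷ MeV², so pc = 7732 MeV.
λ = hc/(pc) = 1240 MeV·fm / 7732 MeV = 0.160 fm.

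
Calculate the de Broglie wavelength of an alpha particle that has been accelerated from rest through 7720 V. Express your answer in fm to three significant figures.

λ = 116 fm

KE = 2eV = 2 × 1.602 × 10⁻¹⁹ × 7720 = 2.473 × 10⁻¹⁵ J.
p = √(2mKE) = √(2 × 6.645 × 10⁻²⁷ × 2.473 × 10⁻¹⁵) = 5.733 × 10⁻²¹ kg·m/s.
λ = h/p = 6.626 × 10⁻³⁴ / 5.733 × 10⁻²¹ = 1.16 × 10⁻¹³ m = 116 fm.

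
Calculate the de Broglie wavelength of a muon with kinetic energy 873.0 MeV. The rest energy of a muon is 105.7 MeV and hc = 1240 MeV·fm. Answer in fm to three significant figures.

λ = 1.27 fm

Total energy E = KE + m₀c² = 873.0 + 105.7 = 978.7 MeV.
(pc)² = E² − (m₀c²)² = (978.7)² − (105.7)² = 9.467 × 10⁵ MeV², so pc = 973.0 MeV.
λ = hc/(pc) = 1240 MeV·fm / 973.0 MeV = 1.27 fm.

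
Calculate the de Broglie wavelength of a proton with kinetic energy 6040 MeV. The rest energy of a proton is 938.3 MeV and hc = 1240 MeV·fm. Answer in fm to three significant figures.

λ = 0.179 fm

Total energy E = KE + m₀c² = 6040 + 938.3 = 6978.3 MeV.
(pc)² = E² − (m₀c²)² = (6978.3)² − (938.3)² = 4.782 × 10⁷ MeV², so pc = 6915 MeV.
λ = hc/(pc) = 1240 MeV·fm / 6915 MeV = 0.179 fm.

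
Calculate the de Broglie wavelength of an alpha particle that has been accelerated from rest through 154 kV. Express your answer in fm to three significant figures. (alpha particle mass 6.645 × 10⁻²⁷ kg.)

KE = 2eV = 2 × 1.602 × 10⁻¹⁹ × 1.540 × 10⁵ = 4.934 × 10⁻¹⁴ J.
p = √(2mKE) = √(2 × 6.645 × 10⁻²⁷ × 4.934 × 10⁻¹⁴) = 2.561 × 10⁻²⁰ kg·m/s.
λ = h/p = 6.626 × 10⁻³⁴ / 2.561 × 10⁻²⁰ = 2.59 × 10⁻¹⁴ m = 25.9 fm.

λ = 25.9 fm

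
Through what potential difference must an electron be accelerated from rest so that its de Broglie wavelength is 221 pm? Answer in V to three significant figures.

V = 30.8 V

p = h/λ = 6.626 × 10⁻³⁴ / 2.210 × 10⁻¹⁰ = 2.998 × 10⁻²⁴ kg·m/s.
KE = p²/(2m) = 4.934 × 10⁻¹⁸ J.
V = KE/e = 4.934 × 10⁻¹⁸ / (1.602 × 10⁻¹⁹) = 30.8 V.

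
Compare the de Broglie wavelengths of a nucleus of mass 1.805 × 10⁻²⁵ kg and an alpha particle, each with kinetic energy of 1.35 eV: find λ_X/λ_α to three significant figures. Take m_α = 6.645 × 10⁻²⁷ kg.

λ_X/λ_α = 0.192

At fixed KE, p = √(2mKE) so λ = h/p ∝ 1/√m.
λ_X/λ_α = √(m_α/m_X) = √(6.645 × 10⁻²⁷/1.805 × 10⁻²⁵) = √(0.03681) = 0.192.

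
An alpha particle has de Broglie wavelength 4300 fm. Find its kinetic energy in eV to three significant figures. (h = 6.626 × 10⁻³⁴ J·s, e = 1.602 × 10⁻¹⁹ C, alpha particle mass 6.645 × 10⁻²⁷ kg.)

KE = 11.2 eV

p = h/λ = 6.626 × 10⁻³⁴ / 4.300 × 10⁻¹² = 1.541 × 10⁻²² kg·m/s.
KE = p²/(2m) = (1.541 × 10⁻²²)² / (2 × 6.645 × 10⁻²⁷) = 1.787 × 10⁻¹⁸ J = 11.2 eV.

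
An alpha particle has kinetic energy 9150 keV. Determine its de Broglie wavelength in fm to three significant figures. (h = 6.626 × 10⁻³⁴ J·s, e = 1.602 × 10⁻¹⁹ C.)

KE = 9150 keV = 1.466 × 10⁻¹² J.
p = √(2mKE) = √(2 × 6.645 × 10⁻²⁷ × 1.466 × 10⁻¹²) = 1.396 × 10⁻¹⁹ kg·m/s.
λ = h/p = 6.626 × 10⁻³⁴ / 1.396 × 10⁻¹⁹ = 4.75 × 10⁻¹⁵ m = 4.75 fm.

λ = 4.75 fm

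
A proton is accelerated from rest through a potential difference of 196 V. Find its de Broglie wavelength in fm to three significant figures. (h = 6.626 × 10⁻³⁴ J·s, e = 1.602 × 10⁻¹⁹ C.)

λ = 2040 fm

KE = eV = 1.602 × 10⁻¹⁹ × 196.0 = 3.140 × 10⁻¹⁷ J.
p = √(2mKE) = √(2 × 1.673 × 10⁻²⁷ × 3.140 × 10⁻¹⁷) = 3.241 × 10⁻²² kg·m/s.
λ = h/p = 6.626 × 10⁻³⁴ / 3.241 × 10⁻²² = 2.04 × 10⁻¹² m = 2040 fm.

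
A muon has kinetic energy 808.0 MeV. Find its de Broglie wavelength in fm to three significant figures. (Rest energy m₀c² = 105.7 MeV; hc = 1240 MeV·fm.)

Total energy E = KE + m₀c² = 808.0 + 105.7 = 913.7 MeV.
(pc)² = E² − (m₀c²)² = (913.7)² − (105.7)² = 8.237 × 10⁵ MeV², so pc = 907.6 MeV.
λ = hc/(pc) = 1240 MeV·fm / 907.6 MeV = 1.37 fm.

λ = 1.37 fm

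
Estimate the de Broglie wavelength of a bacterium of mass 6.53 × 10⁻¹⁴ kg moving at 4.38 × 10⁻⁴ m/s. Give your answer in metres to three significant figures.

λ = 2.32 × 10⁻¹⁷ m

p = mv = 6.53 × 10⁻¹⁴ × 4.38 × 10⁻⁴ = 2.860 × 10⁻¹⁷ kg·m/s.
λ = h/p = 6.626 × 10⁻³⁴ / 2.860 × 10⁻¹⁷ = 2.32 × 10⁻¹⁷ m.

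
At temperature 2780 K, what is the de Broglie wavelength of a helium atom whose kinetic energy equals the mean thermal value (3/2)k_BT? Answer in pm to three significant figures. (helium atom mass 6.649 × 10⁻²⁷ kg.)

λ = 23.9 pm

KE = (3/2)k_BT = 1.5 × 1.381 × 10⁻²³ × 2780 = 5.759 × 10⁻²⁰ J.
p = √(2mKE) = √(2 × 6.649 × 10⁻²⁷ × 5.759 × 10⁻²⁰) = 2.767 × 10⁻²³ kg·m/s.
λ = h/p = 2.39 × 10⁻¹¹ m = 23.9 pm.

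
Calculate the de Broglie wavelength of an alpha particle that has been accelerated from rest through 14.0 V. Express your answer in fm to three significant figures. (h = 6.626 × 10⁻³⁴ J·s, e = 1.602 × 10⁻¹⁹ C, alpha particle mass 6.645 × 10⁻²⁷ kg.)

KE = 2eV = 2 × 1.602 × 10⁻¹⁹ × 14.00 = 4.486 × 10⁻¹⁸ J.
p = √(2mKE) = √(2 × 6.645 × 10⁻²⁷ × 4.486 × 10⁻¹⁸) = 2.442 × 10⁻²² kg·m/s.
λ = h/p = 6.626 × 10⁻³⁴ / 2.442 × 10⁻²² = 2.71 × 10⁻¹² m = 2710 fm.

λ = 2710 fm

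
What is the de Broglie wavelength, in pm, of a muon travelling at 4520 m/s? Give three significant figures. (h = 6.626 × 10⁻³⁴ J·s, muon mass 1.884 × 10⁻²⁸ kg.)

λ = 778 pm

p = mv = 1.884 × 10⁻²⁸ × 4520 = 8.516 × 10⁻²⁵ kg·m/s.
λ = h/p = 6.626 × 10⁻³⁴ / 8.516 × 10⁻²⁵ = 7.78 × 10⁻¹⁰ m = 778 pm.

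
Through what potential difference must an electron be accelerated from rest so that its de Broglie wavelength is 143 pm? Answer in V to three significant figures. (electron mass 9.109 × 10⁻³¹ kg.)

V = 73.6 V

p = h/λ = 6.626 × 10⁻³⁴ / 1.430 × 10⁻¹⁰ = 4.634 × 10⁻²⁴ kg·m/s.
KE = p²/(2m) = 1.179 × 10⁻¹⁷ J.
V = KE/e = 1.179 × 10⁻¹⁷ / (1.602 × 10⁻¹⁹) = 73.6 V.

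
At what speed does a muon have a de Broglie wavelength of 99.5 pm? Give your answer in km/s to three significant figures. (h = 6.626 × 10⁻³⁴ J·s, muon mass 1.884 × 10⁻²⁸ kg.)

p = h/λ = 6.626 × 10⁻³⁴ / 9.950 × 10⁻¹¹ = 6.659 × 10⁻²⁴ kg·m/s.
v = p/m = 6.659 × 10⁻²⁴ / 1.884 × 10⁻²⁸ = 3.53 × 10⁴ m/s = 35.3 km/s.

v = 35.3 km/s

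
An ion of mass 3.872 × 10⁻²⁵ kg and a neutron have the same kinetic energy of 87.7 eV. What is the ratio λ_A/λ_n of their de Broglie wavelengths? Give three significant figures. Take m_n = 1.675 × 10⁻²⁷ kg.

At fixed KE, p = √(2mKE) so λ = h/p ∝ 1/√m.
λ_A/λ_n = √(m_n/m_A) = √(1.675 × 10⁻²⁷/3.872 × 10⁻²⁵) = √(4.326 × 10⁻³) = 0.0658.

λ_A/λ_n = 0.0658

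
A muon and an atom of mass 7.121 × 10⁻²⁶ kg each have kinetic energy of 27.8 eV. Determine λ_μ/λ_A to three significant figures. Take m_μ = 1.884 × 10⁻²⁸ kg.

λ_μ/λ_A = 19.4

At fixed KE, p = √(2mKE) so λ = h/p ∝ 1/√m.
λ_μ/λ_A = √(m_A/m_μ) = √(7.121 × 10⁻²⁶/1.884 × 10⁻²⁸) = √(378.0) = 19.4.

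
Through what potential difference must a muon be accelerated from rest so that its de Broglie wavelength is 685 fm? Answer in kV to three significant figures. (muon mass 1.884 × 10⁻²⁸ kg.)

V = 15.5 kV

p = h/λ = 6.626 × 10⁻³⁴ / 6.850 × 10⁻¹³ = 9.673 × 10⁻²² kg·m/s.
KE = p²/(2m) = 2.483 × 10⁻¹⁵ J.
V = KE/e = 2.483 × 10⁻¹⁵ / (1.602 × 10⁻¹⁹) = 15.5 kV.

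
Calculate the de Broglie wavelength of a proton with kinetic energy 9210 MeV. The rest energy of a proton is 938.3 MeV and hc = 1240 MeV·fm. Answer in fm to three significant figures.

Total energy E = KE + m₀c² = 9210 + 938.3 = 10148.3 MeV.
(pc)² = E² − (m₀c²)² = (10148.3)² − (938.3)² = 1.021 × 10⁸ MeV², so pc = 1.010 × 10⁴ MeV.
λ = hc/(pc) = 1240 MeV·fm / 1.010 × 10⁴ MeV = 0.123 fm.

λ = 0.123 fm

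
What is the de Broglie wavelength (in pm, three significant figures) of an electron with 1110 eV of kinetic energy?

λ = 36.8 pm

KE = 1110 eV = 1.778 × 10⁻¹⁶ J.
p = √(2mKE) = √(2 × 9.109 × 10⁻³¹ × 1.778 × 10⁻¹⁶) = 1.800 × 10⁻²³ kg·m/s.
λ = h/p = 6.626 × 10⁻³⁴ / 1.800 × 10⁻²³ = 3.68 × 10⁻¹¹ m = 36.8 pm.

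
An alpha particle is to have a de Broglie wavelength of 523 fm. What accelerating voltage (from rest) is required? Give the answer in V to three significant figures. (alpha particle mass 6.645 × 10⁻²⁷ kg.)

p = h/λ = 6.626 × 10⁻³⁴ / 5.230 × 10⁻¹³ = 1.267 × 10⁻²¹ kg·m/s.
KE = p²/(2m) = 1.208 × 10⁻¹⁶ J.
V = KE/2e = 1.208 × 10⁻¹⁶ / (2 × 1.602 × 10⁻¹⁹) = 377 V.

V = 377 V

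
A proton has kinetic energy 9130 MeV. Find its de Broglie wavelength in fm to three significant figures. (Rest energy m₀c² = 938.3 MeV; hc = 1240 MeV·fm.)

Total energy E = KE + m₀c² = 9130 + 938.3 = 10068.3 MeV.
(pc)² = E² − (m₀c²)² = (10068.3)² − (938.3)² = 1.005 × 10⁸ MeV², so pc = 1.002 × 10⁴ MeV.
λ = hc/(pc) = 1240 MeV·fm / 1.002 × 10⁴ MeV = 0.124 fm.

λ = 0.124 fm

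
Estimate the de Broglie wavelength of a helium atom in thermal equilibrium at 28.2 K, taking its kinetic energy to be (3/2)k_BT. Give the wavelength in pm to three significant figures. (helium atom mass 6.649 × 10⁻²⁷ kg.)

KE = (3/2)k_BT = 1.5 × 1.381 × 10⁻²³ × 28.2 = 5.842 × 10⁻²² J.
p = √(2mKE) = √(2 × 6.649 × 10⁻²⁷ × 5.842 × 10⁻²²) = 2.787 × 10⁻²⁴ kg·m/s.
λ = h/p = 2.38 × 10⁻¹⁰ m = 238 pm.

λ = 238 pm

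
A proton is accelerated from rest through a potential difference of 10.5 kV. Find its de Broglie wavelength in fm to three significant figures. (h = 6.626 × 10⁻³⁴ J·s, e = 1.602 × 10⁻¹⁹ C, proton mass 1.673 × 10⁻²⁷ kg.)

λ = 279 fm

KE = eV = 1.602 × 10⁻¹⁹ × 1.050 × 10⁴ = 1.682 × 10⁻¹⁵ J.
p = √(2mKE) = √(2 × 1.673 × 10⁻²⁷ × 1.682 × 10⁻¹⁵) = 2.372 × 10⁻²¹ kg·m/s.
λ = h/p = 6.626 × 10⁻³⁴ / 2.372 × 10⁻²¹ = 2.79 × 10⁻¹³ m = 279 fm.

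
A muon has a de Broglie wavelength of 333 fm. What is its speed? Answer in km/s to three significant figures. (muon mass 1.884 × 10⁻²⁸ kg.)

v = 1.06 × 10⁴ km/s

p = h/λ = 6.626 × 10⁻³⁴ / 3.330 × 10⁻¹³ = 1.990 × 10⁻²¹ kg·m/s.
v = p/m = 1.990 × 10⁻²¹ / 1.884 × 10⁻²⁸ = 1.06 × 10⁷ m/s = 1.06 × 10⁴ km/s.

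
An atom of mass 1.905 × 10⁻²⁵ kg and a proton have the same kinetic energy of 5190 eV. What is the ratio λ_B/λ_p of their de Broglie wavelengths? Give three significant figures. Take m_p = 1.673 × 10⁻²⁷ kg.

λ_B/λ_p = 0.0937

At fixed KE, p = √(2mKE) so λ = h/p ∝ 1/√m.
λ_B/λ_p = √(m_p/m_B) = √(1.673 × 10⁻²⁷/1.905 × 10⁻²⁵) = √(8.782 × 10⁻³) = 0.0937.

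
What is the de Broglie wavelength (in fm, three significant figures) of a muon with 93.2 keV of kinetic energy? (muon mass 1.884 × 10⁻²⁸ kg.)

KE = 93.2 keV = 1.493 × 10⁻¹⁴ J.
p = √(2mKE) = √(2 × 1.884 × 10⁻²⁸ × 1.493 × 10⁻¹⁴) = 2.372 × 10⁻²¹ kg·m/s.
λ = h/p = 6.626 × 10⁻³⁴ / 2.372 × 10⁻²¹ = 2.79 × 10⁻¹³ m = 279 fm.

λ = 279 fm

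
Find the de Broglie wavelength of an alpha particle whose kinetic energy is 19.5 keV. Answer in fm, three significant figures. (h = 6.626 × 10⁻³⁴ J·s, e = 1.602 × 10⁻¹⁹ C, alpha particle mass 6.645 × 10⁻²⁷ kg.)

KE = 19.5 keV = 3.124 × 10⁻¹⁵ J.
p = √(2mKE) = √(2 × 6.645 × 10⁻²⁷ × 3.124 × 10⁻¹⁵) = 6.443 × 10⁻²¹ kg·m/s.
λ = h/p = 6.626 × 10⁻³⁴ / 6.443 × 10⁻²¹ = 1.03 × 10⁻¹³ m = 103 fm.

λ = 103 fm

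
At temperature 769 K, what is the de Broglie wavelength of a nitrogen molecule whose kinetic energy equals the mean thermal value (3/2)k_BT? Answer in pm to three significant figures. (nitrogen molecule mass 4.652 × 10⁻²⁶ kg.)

KE = (3/2)k_BT = 1.5 × 1.381 × 10⁻²³ × 769 = 1.593 × 10⁻²⁰ J.
p = √(2mKE) = √(2 × 4.652 × 10⁻²⁶ × 1.593 × 10⁻²⁰) = 3.850 × 10⁻²³ kg·m/s.
λ = h/p = 1.72 × 10⁻¹¹ m = 17.2 pm.

λ = 17.2 pm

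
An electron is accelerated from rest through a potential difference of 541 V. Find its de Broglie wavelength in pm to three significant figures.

λ = 52.7 pm

KE = eV = 1.602 × 10⁻¹⁹ × 541.0 = 8.667 × 10⁻¹⁷ J.
p = √(2mKE) = √(2 × 9.109 × 10⁻³¹ × 8.667 × 10⁻¹⁷) = 1.257 × 10⁻²³ kg·m/s.
λ = h/p = 6.626 × 10⁻³⁴ / 1.257 × 10⁻²³ = 5.27 × 10⁻¹¹ m = 52.7 pm.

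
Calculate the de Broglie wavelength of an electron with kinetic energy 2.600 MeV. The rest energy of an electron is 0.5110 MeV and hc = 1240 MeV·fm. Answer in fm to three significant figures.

λ = 404 fm

Total energy E = KE + m₀c² = 2.600 + 0.5110 = 3.1110 MeV.
(pc)² = E² − (m₀c²)² = (3.1110)² − (0.5110)² = 9.417 MeV², so pc = 3.069 MeV.
λ = hc/(pc) = 1240 MeV·fm / 3.069 MeV = 404 fm.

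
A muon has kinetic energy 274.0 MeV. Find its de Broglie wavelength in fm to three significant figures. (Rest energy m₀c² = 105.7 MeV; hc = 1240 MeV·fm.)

Total energy E = KE + m₀c² = 274.0 + 105.7 = 379.7 MeV.
(pc)² = E² − (m₀c²)² = (379.7)² − (105.7)² = 1.330 × 10⁵ MeV², so pc = 364.7 MeV.
λ = hc/(pc) = 1240 MeV·fm / 364.7 MeV = 3.40 fm.

λ = 3.40 fm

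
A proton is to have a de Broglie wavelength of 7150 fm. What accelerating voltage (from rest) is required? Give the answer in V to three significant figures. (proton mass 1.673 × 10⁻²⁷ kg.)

V = 16.0 V

p = h/λ = 6.626 × 10⁻³⁴ / 7.150 × 10⁻¹² = 9.267 × 10⁻²³ kg·m/s.
KE = p²/(2m) = 2.567 × 10⁻¹⁸ J.
V = KE/e = 2.567 × 10⁻¹⁸ / (1.602 × 10⁻¹⁹) = 16.0 V.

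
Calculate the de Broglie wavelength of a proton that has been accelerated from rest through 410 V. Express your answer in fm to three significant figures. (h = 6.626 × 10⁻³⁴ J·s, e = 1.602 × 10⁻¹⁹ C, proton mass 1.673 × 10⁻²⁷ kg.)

λ = 1410 fm

KE = eV = 1.602 × 10⁻¹⁹ × 410.0 = 6.568 × 10⁻¹⁷ J.
p = √(2mKE) = √(2 × 1.673 × 10⁻²⁷ × 6.568 × 10⁻¹⁷) = 4.688 × 10⁻²² kg·m/s.
λ = h/p = 6.626 × 10⁻³⁴ / 4.688 × 10⁻²² = 1.41 × 10⁻¹² m = 1410 fm.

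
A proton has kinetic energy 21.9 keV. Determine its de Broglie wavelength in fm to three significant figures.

λ = 193 fm

KE = 21.9 keV = 3.508 × 10⁻¹⁵ J.
p = √(2mKE) = √(2 × 1.673 × 10⁻²⁷ × 3.508 × 10⁻¹⁵) = 3.426 × 10⁻²¹ kg·m/s.
λ = h/p = 6.626 × 10⁻³⁴ / 3.426 × 10⁻²¹ = 1.93 × 10⁻¹³ m = 193 fm.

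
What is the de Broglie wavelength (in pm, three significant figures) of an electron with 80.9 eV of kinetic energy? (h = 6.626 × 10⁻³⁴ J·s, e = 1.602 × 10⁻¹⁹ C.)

KE = 80.9 eV = 1.296 × 10⁻¹⁷ J.
p = √(2mKE) = √(2 × 9.109 × 10⁻³¹ × 1.296 × 10⁻¹⁷) = 4.859 × 10⁻²⁴ kg·m/s.
λ = h/p = 6.626 × 10⁻³⁴ / 4.859 × 10⁻²⁴ = 1.36 × 10⁻¹⁰ m = 136 pm.

λ = 136 pm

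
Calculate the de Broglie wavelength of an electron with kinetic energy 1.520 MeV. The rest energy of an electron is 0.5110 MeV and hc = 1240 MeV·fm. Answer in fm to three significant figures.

Total energy E = KE + m₀c² = 1.520 + 0.5110 = 2.0310 MeV.
(pc)² = E² − (m₀c²)² = (2.0310)² − (0.5110)² = 3.864 MeV², so pc = 1.966 MeV.
λ = hc/(pc) = 1240 MeV·fm / 1.966 MeV = 631 fm.

λ = 631 fm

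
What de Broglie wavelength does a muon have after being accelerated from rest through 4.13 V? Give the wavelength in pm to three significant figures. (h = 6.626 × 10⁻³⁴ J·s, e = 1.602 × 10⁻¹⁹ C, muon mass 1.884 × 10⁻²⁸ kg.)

KE = eV = 1.602 × 10⁻¹⁹ × 4.130 = 6.616 × 10⁻¹⁹ J.
p = √(2mKE) = √(2 × 1.884 × 10⁻²⁸ × 6.616 × 10⁻¹⁹) = 1.579 × 10⁻²³ kg·m/s.
λ = h/p = 6.626 × 10⁻³⁴ / 1.579 × 10⁻²³ = 4.20 × 10⁻¹¹ m = 42.0 pm.

λ = 42.0 pm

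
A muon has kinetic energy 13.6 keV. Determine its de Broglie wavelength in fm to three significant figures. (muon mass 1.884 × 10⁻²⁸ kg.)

λ = 731 fm

KE = 13.6 keV = 2.179 × 10⁻¹⁵ J.
p = √(2mKE) = √(2 × 1.884 × 10⁻²⁸ × 2.179 × 10⁻¹⁵) = 9.061 × 10⁻²² kg·m/s.
λ = h/p = 6.626 × 10⁻³⁴ / 9.061 × 10⁻²² = 7.31 × 10⁻¹³ m = 731 fm.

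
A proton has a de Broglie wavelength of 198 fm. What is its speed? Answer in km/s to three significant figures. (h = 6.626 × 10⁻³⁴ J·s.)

p = h/λ = 6.626 × 10⁻³⁴ / 1.980 × 10⁻¹³ = 3.346 × 10⁻²¹ kg·m/s.
v = p/m = 3.346 × 10⁻²¹ / 1.673 × 10⁻²⁷ = 2.00 × 10⁶ m/s = 2000 km/s.

v = 2000 km/s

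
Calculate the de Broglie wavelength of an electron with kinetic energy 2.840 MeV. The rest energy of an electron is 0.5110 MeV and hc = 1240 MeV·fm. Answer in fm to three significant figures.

Total energy E = KE + m₀c² = 2.840 + 0.5110 = 3.3510 MeV.
(pc)² = E² − (m₀c²)² = (3.3510)² − (0.5110)² = 10.97 MeV², so pc = 3.312 MeV.
λ = hc/(pc) = 1240 MeV·fm / 3.312 MeV = 374 fm.

λ = 374 fm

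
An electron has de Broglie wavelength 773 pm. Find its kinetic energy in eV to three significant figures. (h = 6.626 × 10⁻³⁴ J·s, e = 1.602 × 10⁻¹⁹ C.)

p = h/λ = 6.626 × 10⁻³⁴ / 7.730 × 10⁻¹⁰ = 8.572 × 10⁻²⁵ kg·m/s.
KE = p²/(2m) = (8.572 × 10⁻²⁵)² / (2 × 9.109 × 10⁻³¹) = 4.033 × 10⁻¹⁹ J = 2.52 eV.

KE = 2.52 eV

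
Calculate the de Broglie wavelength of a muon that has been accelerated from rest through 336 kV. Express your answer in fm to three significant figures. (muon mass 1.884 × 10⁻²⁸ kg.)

KE = eV = 1.602 × 10⁻¹⁹ × 3.360 × 10⁵ = 5.383 × 10⁻¹⁴ J.
p = √(2mKE) = √(2 × 1.884 × 10⁻²⁸ × 5.383 × 10⁻¹⁴) = 4.504 × 10⁻²¹ kg·m/s.
λ = h/p = 6.626 × 10⁻³⁴ / 4.504 × 10⁻²¹ = 1.47 × 10⁻¹³ m = 147 fm.

λ = 147 fm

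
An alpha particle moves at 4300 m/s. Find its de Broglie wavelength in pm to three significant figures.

λ = 23.2 pm

p = mv = 6.645 × 10⁻²⁷ × 4300 = 2.857 × 10⁻²³ kg·m/s.
λ = h/p = 6.626 × 10⁻³⁴ / 2.857 × 10⁻²³ = 2.32 × 10⁻¹¹ m = 23.2 pm.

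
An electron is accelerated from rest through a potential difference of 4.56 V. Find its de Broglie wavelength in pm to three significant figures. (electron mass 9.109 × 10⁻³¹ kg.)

λ = 574 pm

KE = eV = 1.602 × 10⁻¹⁹ × 4.560 = 7.305 × 10⁻¹⁹ J.
p = √(2mKE) = √(2 × 9.109 × 10⁻³¹ × 7.305 × 10⁻¹⁹) = 1.154 × 10⁻²⁴ kg·m/s.
λ = h/p = 6.626 × 10⁻³⁴ / 1.154 × 10⁻²⁴ = 5.74 × 10⁻¹⁰ m = 574 pm.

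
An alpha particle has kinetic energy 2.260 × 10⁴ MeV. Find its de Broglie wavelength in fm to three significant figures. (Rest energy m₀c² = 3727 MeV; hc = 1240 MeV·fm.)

λ = 0.0476 fm

Total energy E = KE + m₀c² = 2.260 × 10⁴ + 3727 = 26327 MeV.
(pc)² = E² − (m₀c²)² = (26327)² − (3727)² = 6.792 × 10⁸ MeV², so pc = 2.606 × 10⁴ MeV.
λ = hc/(pc) = 1240 MeV·fm / 2.606 × 10⁴ MeV = 0.0476 fm.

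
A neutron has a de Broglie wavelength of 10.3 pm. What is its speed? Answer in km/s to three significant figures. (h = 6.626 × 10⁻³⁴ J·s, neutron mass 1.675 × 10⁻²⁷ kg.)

p = h/λ = 6.626 × 10⁻³⁴ / 1.030 × 10⁻¹¹ = 6.433 × 10⁻²³ kg·m/s.
v = p/m = 6.433 × 10⁻²³ / 1.675 × 10⁻²⁷ = 3.84 × 10⁴ m/s = 38.4 km/s.

v = 38.4 km/s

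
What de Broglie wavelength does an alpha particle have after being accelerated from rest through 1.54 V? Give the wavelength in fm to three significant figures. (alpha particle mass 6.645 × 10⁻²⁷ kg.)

λ = 8180 fm

KE = 2eV = 2 × 1.602 × 10⁻¹⁹ × 1.540 = 4.934 × 10⁻¹⁹ J.
p = √(2mKE) = √(2 × 6.645 × 10⁻²⁷ × 4.934 × 10⁻¹⁹) = 8.098 × 10⁻²³ kg·m/s.
λ = h/p = 6.626 × 10⁻³⁴ / 8.098 × 10⁻²³ = 8.18 × 10⁻¹² m = 8180 fm.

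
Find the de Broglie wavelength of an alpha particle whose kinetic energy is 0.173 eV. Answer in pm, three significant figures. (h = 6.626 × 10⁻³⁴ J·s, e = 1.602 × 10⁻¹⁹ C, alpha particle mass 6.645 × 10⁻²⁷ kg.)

KE = 0.173 eV = 2.771 × 10⁻²⁰ J.
p = √(2mKE) = √(2 × 6.645 × 10⁻²⁷ × 2.771 × 10⁻²⁰) = 1.919 × 10⁻²³ kg·m/s.
λ = h/p = 6.626 × 10⁻³⁴ / 1.919 × 10⁻²³ = 3.45 × 10⁻¹¹ m = 34.5 pm.

λ = 34.5 pm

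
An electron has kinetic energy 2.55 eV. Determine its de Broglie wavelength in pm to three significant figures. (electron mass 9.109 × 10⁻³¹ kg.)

λ = 768 pm

KE = 2.55 eV = 4.085 × 10⁻¹⁹ J.
p = √(2mKE) = √(2 × 9.109 × 10⁻³¹ × 4.085 × 10⁻¹⁹) = 8.627 × 10⁻²⁵ kg·m/s.
λ = h/p = 6.626 × 10⁻³⁴ / 8.627 × 10⁻²⁵ = 7.68 × 10⁻¹⁰ m = 768 pm.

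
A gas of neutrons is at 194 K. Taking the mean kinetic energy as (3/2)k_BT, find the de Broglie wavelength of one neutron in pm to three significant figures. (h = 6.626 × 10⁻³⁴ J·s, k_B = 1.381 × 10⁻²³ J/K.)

KE = (3/2)k_BT = 1.5 × 1.381 × 10⁻²³ × 194 = 4.019 × 10⁻²¹ J.
p = √(2mKE) = √(2 × 1.675 × 10⁻²⁷ × 4.019 × 10⁻²¹) = 3.669 × 10⁻²⁴ kg·m/s.
λ = h/p = 1.81 × 10⁻¹⁰ m = 181 pm.

λ = 181 pm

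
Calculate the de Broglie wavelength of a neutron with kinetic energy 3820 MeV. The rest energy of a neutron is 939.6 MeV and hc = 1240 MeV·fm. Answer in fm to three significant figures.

λ = 0.266 fm

Total energy E = KE + m₀c² = 3820 + 939.6 = 4759.6 MeV.
(pc)² = E² − (m₀c²)² = (4759.6)² − (939.6)² = 2.177 × 10⁷ MeV², so pc = 4666 MeV.
λ = hc/(pc) = 1240 MeV·fm / 4666 MeV = 0.266 fm.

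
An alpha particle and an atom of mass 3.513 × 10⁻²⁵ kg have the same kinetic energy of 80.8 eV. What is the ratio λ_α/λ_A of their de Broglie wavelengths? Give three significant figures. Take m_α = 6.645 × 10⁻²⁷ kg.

λ_α/λ_A = 7.27

At fixed KE, p = √(2mKE) so λ = h/p ∝ 1/√m.
λ_α/λ_A = √(m_A/m_α) = √(3.513 × 10⁻²⁵/6.645 × 10⁻²⁷) = √(52.87) = 7.27.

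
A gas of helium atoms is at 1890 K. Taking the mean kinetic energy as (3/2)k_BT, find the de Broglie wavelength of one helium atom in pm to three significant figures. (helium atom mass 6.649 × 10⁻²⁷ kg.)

λ = 29.0 pm

KE = (3/2)k_BT = 1.5 × 1.381 × 10⁻²³ × 1890 = 3.915 × 10⁻²⁰ J.
p = √(2mKE) = √(2 × 6.649 × 10⁻²⁷ × 3.915 × 10⁻²⁰) = 2.282 × 10⁻²³ kg·m/s.
λ = h/p = 2.90 × 10⁻¹¹ m = 29.0 pm.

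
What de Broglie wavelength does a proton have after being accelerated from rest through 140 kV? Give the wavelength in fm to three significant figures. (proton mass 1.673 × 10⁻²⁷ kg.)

λ = 76.5 fm

KE = eV = 1.602 × 10⁻¹⁹ × 1.400 × 10⁵ = 2.243 × 10⁻¹⁴ J.
p = √(2mKE) = √(2 × 1.673 × 10⁻²⁷ × 2.243 × 10⁻¹⁴) = 8.663 × 10⁻²¹ kg·m/s.
λ = h/p = 6.626 × 10⁻³⁴ / 8.663 × 10⁻²¹ = 7.65 × 10⁻¹⁴ m = 76.5 fm.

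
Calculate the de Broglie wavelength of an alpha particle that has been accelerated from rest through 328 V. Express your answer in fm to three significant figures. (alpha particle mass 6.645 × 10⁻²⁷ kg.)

λ = 561 fm

KE = 2eV = 2 × 1.602 × 10⁻¹⁹ × 328.0 = 1.051 × 10⁻¹⁶ J.
p = √(2mKE) = √(2 × 6.645 × 10⁻²⁷ × 1.051 × 10⁻¹⁶) = 1.182 × 10⁻²¹ kg·m/s.
λ = h/p = 6.626 × 10⁻³⁴ / 1.182 × 10⁻²¹ = 5.61 × 10⁻¹³ m = 561 fm.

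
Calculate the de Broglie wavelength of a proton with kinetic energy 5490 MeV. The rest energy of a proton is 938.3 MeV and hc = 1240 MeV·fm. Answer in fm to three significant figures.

λ = 0.195 fm

Total energy E = KE + m₀c² = 5490 + 938.3 = 6428.3 MeV.
(pc)² = E² − (m₀c²)² = (6428.3)² − (938.3)² = 4.044 × 10⁷ MeV², so pc = 6359 MeV.
λ = hc/(pc) = 1240 MeV·fm / 6359 MeV = 0.195 fm.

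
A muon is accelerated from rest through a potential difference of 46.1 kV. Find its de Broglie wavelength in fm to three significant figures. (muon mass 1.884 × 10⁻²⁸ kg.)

KE = eV = 1.602 × 10⁻¹⁹ × 4.610 × 10⁴ = 7.385 × 10⁻¹⁵ J.
p = √(2mKE) = √(2 × 1.884 × 10⁻²⁸ × 7.385 × 10⁻¹⁵) = 1.668 × 10⁻²¹ kg·m/s.
λ = h/p = 6.626 × 10⁻³⁴ / 1.668 × 10⁻²¹ = 3.97 × 10⁻¹³ m = 397 fm.

λ = 397 fm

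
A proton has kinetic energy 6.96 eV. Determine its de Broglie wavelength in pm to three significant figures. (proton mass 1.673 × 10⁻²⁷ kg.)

λ = 10.8 pm

KE = 6.96 eV = 1.115 × 10⁻¹⁸ J.
p = √(2mKE) = √(2 × 1.673 × 10⁻²⁷ × 1.115 × 10⁻¹⁸) = 6.108 × 10⁻²³ kg·m/s.
λ = h/p = 6.626 × 10⁻³⁴ / 6.108 × 10⁻²³ = 1.08 × 10⁻¹¹ m = 10.8 pm.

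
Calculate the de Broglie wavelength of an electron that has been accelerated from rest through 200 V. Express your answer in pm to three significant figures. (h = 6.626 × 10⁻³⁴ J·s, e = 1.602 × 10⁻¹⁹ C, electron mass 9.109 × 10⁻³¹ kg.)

KE = eV = 1.602 × 10⁻¹⁹ × 200.0 = 3.204 × 10⁻¹⁷ J.
p = √(2mKE) = √(2 × 9.109 × 10⁻³¹ × 3.204 × 10⁻¹⁷) = 7.640 × 10⁻²⁴ kg·m/s.
λ = h/p = 6.626 × 10⁻³⁴ / 7.640 × 10⁻²⁴ = 8.67 × 10⁻¹¹ m = 86.7 pm.

λ = 86.7 pm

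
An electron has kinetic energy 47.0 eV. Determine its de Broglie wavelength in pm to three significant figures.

KE = 47.0 eV = 7.529 × 10⁻¹⁸ J.
p = √(2mKE) = √(2 × 9.109 × 10⁻³¹ × 7.529 × 10⁻¹⁸) = 3.704 × 10⁻²⁴ kg·m/s.
λ = h/p = 6.626 × 10⁻³⁴ / 3.704 × 10⁻²⁴ = 1.79 × 10⁻¹⁰ m = 179 pm.

λ = 179 pm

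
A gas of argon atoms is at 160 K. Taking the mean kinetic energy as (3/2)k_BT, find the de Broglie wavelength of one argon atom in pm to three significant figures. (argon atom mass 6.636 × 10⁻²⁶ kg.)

KE = (3/2)k_BT = 1.5 × 1.381 × 10⁻²³ × 160 = 3.314 × 10⁻²¹ J.
p = √(2mKE) = √(2 × 6.636 × 10⁻²⁶ × 3.314 × 10⁻²¹) = 2.097 × 10⁻²³ kg·m/s.
λ = h/p = 3.16 × 10⁻¹¹ m = 31.6 pm.

λ = 31.6 pm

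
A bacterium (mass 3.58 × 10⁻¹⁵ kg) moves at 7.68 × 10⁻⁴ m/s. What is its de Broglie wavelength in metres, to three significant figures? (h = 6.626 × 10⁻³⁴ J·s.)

λ = 2.41 × 10⁻¹⁶ m

p = mv = 3.58 × 10⁻¹⁵ × 7.68 × 10⁻⁴ = 2.749 × 10⁻¹⁸ kg·m/s.
λ = h/p = 6.626 × 10⁻³⁴ / 2.749 × 10⁻¹⁸ = 2.41 × 10⁻¹⁶ m.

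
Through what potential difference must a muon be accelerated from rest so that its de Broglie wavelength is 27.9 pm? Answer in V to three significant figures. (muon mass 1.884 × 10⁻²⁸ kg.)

V = 9.34 V

p = h/λ = 6.626 × 10⁻³⁴ / 2.790 × 10⁻¹¹ = 2.375 × 10⁻²³ kg·m/s.
KE = p²/(2m) = 1.497 × 10⁻¹⁸ J.
V = KE/e = 1.497 × 10⁻¹⁸ / (1.602 × 10⁻¹⁹) = 9.34 V.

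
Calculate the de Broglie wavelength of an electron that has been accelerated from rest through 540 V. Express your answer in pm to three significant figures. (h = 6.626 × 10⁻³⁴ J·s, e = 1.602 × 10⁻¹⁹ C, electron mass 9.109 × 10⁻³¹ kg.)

λ = 52.8 pm

KE = eV = 1.602 × 10⁻¹⁹ × 540.0 = 8.651 × 10⁻¹⁷ J.
p = √(2mKE) = √(2 × 9.109 × 10⁻³¹ × 8.651 × 10⁻¹⁷) = 1.255 × 10⁻²³ kg·m/s.
λ = h/p = 6.626 × 10⁻³⁴ / 1.255 × 10⁻²³ = 5.28 × 10⁻¹¹ m = 52.8 pm.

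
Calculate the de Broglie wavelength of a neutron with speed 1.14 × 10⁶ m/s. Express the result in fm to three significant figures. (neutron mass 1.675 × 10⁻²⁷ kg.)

p = mv = 1.675 × 10⁻²⁷ × 1.14 × 10⁶ = 1.909 × 10⁻²¹ kg·m/s.
λ = h/p = 6.626 × 10⁻³⁴ / 1.909 × 10⁻²¹ = 3.47 × 10⁻¹³ m = 347 fm.

λ = 347 fm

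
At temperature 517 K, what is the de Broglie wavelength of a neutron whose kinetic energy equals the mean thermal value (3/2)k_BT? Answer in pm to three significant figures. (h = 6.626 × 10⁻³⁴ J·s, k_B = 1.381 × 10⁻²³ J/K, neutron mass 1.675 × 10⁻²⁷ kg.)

λ = 111 pm

KE = (3/2)k_BT = 1.5 × 1.381 × 10⁻²³ × 517 = 1.071 × 10⁻²⁰ J.
p = √(2mKE) = √(2 × 1.675 × 10⁻²⁷ × 1.071 × 10⁻²⁰) = 5.990 × 10⁻²⁴ kg·m/s.
λ = h/p = 1.11 × 10⁻¹⁰ m = 111 pm.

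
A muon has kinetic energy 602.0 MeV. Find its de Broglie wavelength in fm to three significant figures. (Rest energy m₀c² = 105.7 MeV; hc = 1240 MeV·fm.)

λ = 1.77 fm

Total energy E = KE + m₀c² = 602.0 + 105.7 = 707.7 MeV.
(pc)² = E² − (m₀c²)² = (707.7)² − (105.7)² = 4.897 × 10⁵ MeV², so pc = 699.8 MeV.
λ = hc/(pc) = 1240 MeV·fm / 699.8 MeV = 1.77 fm.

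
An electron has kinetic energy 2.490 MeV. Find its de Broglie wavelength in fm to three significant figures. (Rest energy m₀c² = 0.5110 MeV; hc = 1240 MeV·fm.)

Total energy E = KE + m₀c² = 2.490 + 0.5110 = 3.0010 MeV.
(pc)² = E² − (m₀c²)² = (3.0010)² − (0.5110)² = 8.745 MeV², so pc = 2.957 MeV.
λ = hc/(pc) = 1240 MeV·fm / 2.957 MeV = 419 fm.

λ = 419 fm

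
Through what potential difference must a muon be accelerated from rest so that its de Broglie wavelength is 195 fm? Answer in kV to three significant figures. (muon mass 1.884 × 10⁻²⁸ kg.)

V = 191 kV

p = h/λ = 6.626 × 10⁻³⁴ / 1.950 × 10⁻¹³ = 3.398 × 10⁻²¹ kg·m/s.
KE = p²/(2m) = 3.064 × 10⁻¹⁴ J.
V = KE/e = 3.064 × 10⁻¹⁴ / (1.602 × 10⁻¹⁹) = 191 kV.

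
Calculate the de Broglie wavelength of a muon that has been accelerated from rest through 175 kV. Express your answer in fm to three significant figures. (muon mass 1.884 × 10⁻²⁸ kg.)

KE = eV = 1.602 × 10⁻¹⁹ × 1.750 × 10⁵ = 2.804 × 10⁻¹⁴ J.
p = √(2mKE) = √(2 × 1.884 × 10⁻²⁸ × 2.804 × 10⁻¹⁴) = 3.250 × 10⁻²¹ kg·m/s.
λ = h/p = 6.626 × 10⁻³⁴ / 3.250 × 10⁻²¹ = 2.04 × 10⁻¹³ m = 204 fm.

λ = 204 fm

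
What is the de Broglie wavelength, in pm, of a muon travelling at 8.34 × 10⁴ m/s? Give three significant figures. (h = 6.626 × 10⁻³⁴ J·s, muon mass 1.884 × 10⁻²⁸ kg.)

λ = 42.2 pm

p = mv = 1.884 × 10⁻²⁸ × 8.34 × 10⁴ = 1.571 × 10⁻²³ kg·m/s.
λ = h/p = 6.626 × 10⁻³⁴ / 1.571 × 10⁻²³ = 4.22 × 10⁻¹¹ m = 42.2 pm.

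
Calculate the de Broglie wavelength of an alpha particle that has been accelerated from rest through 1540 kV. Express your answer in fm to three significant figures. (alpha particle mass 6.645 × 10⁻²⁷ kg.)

KE = 2eV = 2 × 1.602 × 10⁻¹⁹ × 1.540 × 10⁶ = 4.934 × 10⁻¹³ J.
p = √(2mKE) = √(2 × 6.645 × 10⁻²⁷ × 4.934 × 10⁻¹³) = 8.098 × 10⁻²⁰ kg·m/s.
λ = h/p = 6.626 × 10⁻³⁴ / 8.098 × 10⁻²⁰ = 8.18 × 10⁻¹⁵ m = 8.18 fm.

λ = 8.18 fm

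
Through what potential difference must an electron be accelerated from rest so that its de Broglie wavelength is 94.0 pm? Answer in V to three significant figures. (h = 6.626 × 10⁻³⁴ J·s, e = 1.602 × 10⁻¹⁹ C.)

p = h/λ = 6.626 × 10⁻³⁴ / 9.400 × 10⁻¹¹ = 7.049 × 10⁻²⁴ kg·m/s.
KE = p²/(2m) = 2.727 × 10⁻¹⁷ J.
V = KE/e = 2.727 × 10⁻¹⁷ / (1.602 × 10⁻¹⁹) = 170 V.

V = 170 V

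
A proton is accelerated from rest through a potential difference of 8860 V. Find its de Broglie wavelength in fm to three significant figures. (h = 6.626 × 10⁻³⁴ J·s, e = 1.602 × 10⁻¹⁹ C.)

KE = eV = 1.602 × 10⁻¹⁹ × 8860 = 1.419 × 10⁻¹⁵ J.
p = √(2mKE) = √(2 × 1.673 × 10⁻²⁷ × 1.419 × 10⁻¹⁵) = 2.179 × 10⁻²¹ kg·m/s.
λ = h/p = 6.626 × 10⁻³⁴ / 2.179 × 10⁻²¹ = 3.04 × 10⁻¹³ m = 304 fm.

λ = 304 fm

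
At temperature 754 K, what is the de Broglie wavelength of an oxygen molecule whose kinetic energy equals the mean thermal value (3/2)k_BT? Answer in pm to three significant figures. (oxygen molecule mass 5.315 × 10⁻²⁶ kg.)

λ = 16.3 pm

KE = (3/2)k_BT = 1.5 × 1.381 × 10⁻²³ × 754 = 1.562 × 10⁻²⁰ J.
p = √(2mKE) = √(2 × 5.315 × 10⁻²⁶ × 1.562 × 10⁻²⁰) = 4.075 × 10⁻²³ kg·m/s.
λ = h/p = 1.63 × 10⁻¹¹ m = 16.3 pm.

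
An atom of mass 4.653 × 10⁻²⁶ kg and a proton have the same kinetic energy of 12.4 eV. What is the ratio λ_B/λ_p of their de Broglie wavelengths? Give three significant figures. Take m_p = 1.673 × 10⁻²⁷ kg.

At fixed KE, p = √(2mKE) so λ = h/p ∝ 1/√m.
λ_B/λ_p = √(m_p/m_B) = √(1.673 × 10⁻²⁷/4.653 × 10⁻²⁶) = √(0.03596) = 0.190.

λ_B/λ_p = 0.190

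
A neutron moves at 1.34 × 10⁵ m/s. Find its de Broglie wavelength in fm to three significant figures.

p = mv = 1.675 × 10⁻²⁷ × 1.34 × 10⁵ = 2.245 × 10⁻²² kg·m/s.
λ = h/p = 6.626 × 10⁻³⁴ / 2.245 × 10⁻²² = 2.95 × 10⁻¹² m = 2950 fm.

λ = 2950 fm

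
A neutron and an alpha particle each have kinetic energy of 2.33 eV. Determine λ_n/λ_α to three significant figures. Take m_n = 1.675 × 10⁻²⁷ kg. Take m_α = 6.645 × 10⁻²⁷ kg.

At fixed KE, p = √(2mKE) so λ = h/p ∝ 1/√m.
λ_n/λ_α = √(m_α/m_n) = √(6.645 × 10⁻²⁷/1.675 × 10⁻²⁷) = √(3.967) = 1.99.

λ_n/λ_α = 1.99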